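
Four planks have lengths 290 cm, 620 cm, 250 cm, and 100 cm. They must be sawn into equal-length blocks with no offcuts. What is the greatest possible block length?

This is the greatest common divisor of 290, 620, 250, and 100.
290 = 2 × 5 × 29
620 = 2^2 × 5 × 31
250 = 2 × 5^3
100 = 2^2 × 5^2
gcd(290, 620, 250, 100) = 2 × 5 = 10.

10 cm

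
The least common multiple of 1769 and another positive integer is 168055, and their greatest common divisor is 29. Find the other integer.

2755

gcd × lcm = product of the two integers, so the other integer is (29 × 168055) / 1769 = 2755.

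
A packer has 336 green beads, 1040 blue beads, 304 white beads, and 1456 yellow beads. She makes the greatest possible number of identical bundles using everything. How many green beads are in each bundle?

21

Number of bundles = gcd(336, 1040, 304, 1456).
336 = 2^4 × 3 × 7
1040 = 2^4 × 5 × 13
304 = 2^4 × 19
1456 = 2^4 × 7 × 13
gcd(336, 1040, 304, 1456) = 2^4 = 16.
green beads per bundle = 336 / 16 = 21.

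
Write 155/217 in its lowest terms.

5/7

155 = 5 × 31
217 = 7 × 31
gcd(155, 217) = 31.
Divide numerator and denominator by 31: 155/217 = 5/7.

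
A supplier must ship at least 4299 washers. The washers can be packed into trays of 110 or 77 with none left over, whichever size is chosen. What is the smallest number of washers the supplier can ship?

4620

The number of washers must be a common multiple of 110 and 77, so a multiple of their LCM.
110 = 2 × 5 × 11
77 = 7 × 11
LCM(110, 77) = 2 × 5 × 7 × 11 = 770.
Smallest multiple of 770 that is ≥ 4299: ⌈4299/770⌉ × 770 = 6 × 770 = 4620.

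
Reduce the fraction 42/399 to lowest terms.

42 = 2 × 3 × 7
399 = 3 × 7 × 19
gcd(42, 399) = 3 × 7 = 21.
Divide numerator and denominator by 21: 42/399 = 2/19.

2/19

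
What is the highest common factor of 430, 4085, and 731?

43

430 = 2 × 5 × 43
4085 = 5 × 19 × 43
731 = 17 × 43
gcd(430, 4085, 731) = 43.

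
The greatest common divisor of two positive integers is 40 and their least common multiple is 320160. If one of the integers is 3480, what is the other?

For two integers, gcd × lcm = product, so the other is (40 × 320160) / 3480 = 12806400 / 3480 = 3680.

3680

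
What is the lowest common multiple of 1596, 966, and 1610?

1596 = 2^2 × 3 × 7 × 19
966 = 2 × 3 × 7 × 23
1610 = 2 × 5 × 7 × 23
LCM(1596, 966, 1610) = 2^2 × 3 × 5 × 7 × 19 × 23 = 183540.

183540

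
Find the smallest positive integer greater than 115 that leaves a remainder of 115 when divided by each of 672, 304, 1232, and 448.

N − 115 must be a common multiple of 672, 304, 1232, and 448.
672 = 2^5 × 3 × 7
304 = 2^4 × 19
1232 = 2^4 × 7 × 11
448 = 2^6 × 7
LCM(672, 304, 1232, 448) = 2^6 × 3 × 7 × 11 × 19 = 280896.
Smallest N > 115 is LCM + 115 = 280896 + 115 = 281011.

281011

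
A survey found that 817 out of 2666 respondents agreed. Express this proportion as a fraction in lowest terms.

817 = 19 × 43
2666 = 2 × 31 × 43
gcd(817, 2666) = 43.
Divide numerator and denominator by 43: 817/2666 = 19/62.

19/62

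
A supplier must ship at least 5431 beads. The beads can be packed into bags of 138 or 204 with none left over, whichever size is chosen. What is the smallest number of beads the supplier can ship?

The number of beads must be a common multiple of 138 and 204, so a multiple of their LCM.
138 = 2 × 3 × 23
204 = 2^2 × 3 × 17
LCM(138, 204) = 2^2 × 3 × 17 × 23 = 4692.
Smallest multiple of 4692 that is ≥ 5431: ⌈5431/4692⌉ × 4692 = 2 × 4692 = 9384.

9384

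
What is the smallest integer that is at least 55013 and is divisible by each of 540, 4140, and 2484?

62100

The integer must be a common multiple of 540, 4140, and 2484, so a multiple of their LCM.
540 = 2^2 × 3^3 × 5
4140 = 2^2 × 3^2 × 5 × 23
2484 = 2^2 × 3^3 × 23
LCM(540, 4140, 2484) = 2^2 × 3^3 × 5 × 23 = 12420.
Smallest multiple of 12420 that is ≥ 55013: ⌈55013/12420⌉ × 12420 = 5 × 12420 = 62100.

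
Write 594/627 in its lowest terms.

18/19

594 = 2 × 3^3 × 11
627 = 3 × 11 × 19
gcd(594, 627) = 3 × 11 = 33.
Divide numerator and denominator by 33: 594/627 = 18/19.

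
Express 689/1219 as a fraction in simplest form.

13/23

689 = 13 × 53
1219 = 23 × 53
gcd(689, 1219) = 53.
Divide numerator and denominator by 53: 689/1219 = 13/23.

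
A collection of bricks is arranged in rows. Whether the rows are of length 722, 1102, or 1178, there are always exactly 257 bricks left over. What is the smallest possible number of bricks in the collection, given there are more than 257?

N − 257 must be a common multiple of 722, 1102, and 1178.
722 = 2 × 19^2
1102 = 2 × 19 × 29
1178 = 2 × 19 × 31
LCM(722, 1102, 1178) = 2 × 19^2 × 29 × 31 = 649078.
Smallest N > 257 is LCM + 257 = 649078 + 257 = 649335.

649335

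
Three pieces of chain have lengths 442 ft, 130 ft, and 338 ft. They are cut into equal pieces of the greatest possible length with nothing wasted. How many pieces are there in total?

Piece length = gcd(442, 130, 338).
442 = 2 × 13 × 17
130 = 2 × 5 × 13
338 = 2 × 13^2
gcd(442, 130, 338) = 2 × 13 = 26.
Total pieces = 442/26 + 130/26 + 338/26 = 17 + 5 + 13 = 35.

35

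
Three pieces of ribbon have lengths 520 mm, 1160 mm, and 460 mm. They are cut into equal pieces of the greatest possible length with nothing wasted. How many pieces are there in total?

Piece length = gcd(520, 1160, 460).
520 = 2^3 × 5 × 13
1160 = 2^3 × 5 × 29
460 = 2^2 × 5 × 23
gcd(520, 1160, 460) = 2^2 × 5 = 20.
Total pieces = 520/20 + 1160/20 + 460/20 = 26 + 58 + 23 = 107.

107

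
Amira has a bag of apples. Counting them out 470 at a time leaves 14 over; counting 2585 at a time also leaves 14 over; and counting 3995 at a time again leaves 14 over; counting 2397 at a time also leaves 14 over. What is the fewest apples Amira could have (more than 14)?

263684

N − 14 must be a common multiple of 470, 2585, 3995, and 2397.
470 = 2 × 5 × 47
2585 = 5 × 11 × 47
3995 = 5 × 17 × 47
2397 = 3 × 17 × 47
LCM(470, 2585, 3995, 2397) = 2 × 3 × 5 × 11 × 17 × 47 = 263670.
Smallest N > 14 is LCM + 14 = 263670 + 14 = 263684.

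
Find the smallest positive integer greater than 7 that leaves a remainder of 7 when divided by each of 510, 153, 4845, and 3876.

58147

N − 7 must be a common multiple of 510, 153, 4845, and 3876.
510 = 2 × 3 × 5 × 17
153 = 3^2 × 17
4845 = 3 × 5 × 17 × 19
3876 = 2^2 × 3 × 17 × 19
LCM(510, 153, 4845, 3876) = 2^2 × 3^2 × 5 × 17 × 19 = 58140.
Smallest N > 7 is LCM + 7 = 58140 + 7 = 58147.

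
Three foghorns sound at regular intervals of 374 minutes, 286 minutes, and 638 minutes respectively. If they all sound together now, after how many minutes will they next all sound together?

We need the least common multiple of the intervals.
374 = 2 × 11 × 17
286 = 2 × 11 × 13
638 = 2 × 11 × 29
LCM(374, 286, 638) = 2 × 11 × 13 × 17 × 29 = 140998.

140998 minutes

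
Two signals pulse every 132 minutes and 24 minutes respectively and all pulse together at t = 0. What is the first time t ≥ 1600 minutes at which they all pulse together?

1848 minutes

Joint pulses occur at multiples of LCM(132, 24).
132 = 2^2 × 3 × 11
24 = 2^3 × 3
LCM(132, 24) = 2^3 × 3 × 11 = 264.
Smallest multiple of 264 that is ≥ 1600: ⌈1600/264⌉ × 264 = 7 × 264 = 1848.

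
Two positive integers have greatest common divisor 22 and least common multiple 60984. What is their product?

1341648

For any two positive integers, gcd × lcm = product = 22 × 60984 = 1341648.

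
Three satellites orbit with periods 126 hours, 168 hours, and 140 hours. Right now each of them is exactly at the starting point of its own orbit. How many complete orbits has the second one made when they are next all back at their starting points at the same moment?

All finish a whole number of cycles simultaneously at t = LCM of the periods.
126 = 2 × 3^2 × 7
168 = 2^3 × 3 × 7
140 = 2^2 × 5 × 7
LCM(126, 168, 140) = 2^3 × 3^2 × 5 × 7 = 2520.
Orbits for period 168: 2520 / 168 = 15.

15 orbits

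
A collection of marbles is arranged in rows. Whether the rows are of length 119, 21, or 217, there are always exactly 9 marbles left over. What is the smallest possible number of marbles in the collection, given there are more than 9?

11076

N − 9 must be a common multiple of 119, 21, and 217.
119 = 7 × 17
21 = 3 × 7
217 = 7 × 31
LCM(119, 21, 217) = 3 × 7 × 17 × 31 = 11067.
Smallest N > 9 is LCM + 9 = 11067 + 9 = 11076.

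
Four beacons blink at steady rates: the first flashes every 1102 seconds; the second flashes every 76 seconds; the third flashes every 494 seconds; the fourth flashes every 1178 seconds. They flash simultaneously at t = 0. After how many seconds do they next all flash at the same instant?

The first simultaneous occurrence is after LCM of the individual periods.
1102 = 2 × 19 × 29
76 = 2^2 × 19
494 = 2 × 13 × 19
1178 = 2 × 19 × 31
LCM(1102, 76, 494, 1178) = 2^2 × 13 × 19 × 29 × 31 = 888212.

888212 seconds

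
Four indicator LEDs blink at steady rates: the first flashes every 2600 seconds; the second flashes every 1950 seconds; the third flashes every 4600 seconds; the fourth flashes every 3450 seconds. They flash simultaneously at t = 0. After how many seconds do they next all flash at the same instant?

The first simultaneous occurrence is after LCM of the individual periods.
2600 = 2^3 × 5^2 × 13
1950 = 2 × 3 × 5^2 × 13
4600 = 2^3 × 5^2 × 23
3450 = 2 × 3 × 5^2 × 23
LCM(2600, 1950, 4600, 3450) = 2^3 × 3 × 5^2 × 13 × 23 = 179400.

179400 seconds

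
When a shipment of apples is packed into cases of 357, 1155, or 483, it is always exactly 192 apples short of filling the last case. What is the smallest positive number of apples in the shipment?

451413

Being 192 short of a full case of size k means N ≡ −192 (mod k), i.e. N + 192 is a multiple of each size.
357 = 3 × 7 × 17
1155 = 3 × 5 × 7 × 11
483 = 3 × 7 × 23
LCM(357, 1155, 483) = 3 × 5 × 7 × 11 × 17 × 23 = 451605.
Smallest positive N is 451605 − 192 = 451413.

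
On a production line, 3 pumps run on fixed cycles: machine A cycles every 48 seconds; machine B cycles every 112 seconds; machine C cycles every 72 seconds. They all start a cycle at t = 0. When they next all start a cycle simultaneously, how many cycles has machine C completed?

14 cycles

The first common completion time is the LCM of the periods.
48 = 2^4 × 3
112 = 2^4 × 7
72 = 2^3 × 3^2
LCM(48, 112, 72) = 2^4 × 3^2 × 7 = 1008.
Cycles for period 72: 1008 / 72 = 14.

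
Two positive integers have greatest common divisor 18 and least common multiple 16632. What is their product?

299376

For any two positive integers, gcd × lcm = product = 18 × 16632 = 299376.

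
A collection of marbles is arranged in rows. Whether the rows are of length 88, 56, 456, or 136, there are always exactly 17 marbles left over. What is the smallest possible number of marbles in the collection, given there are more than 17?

N − 17 must be a common multiple of 88, 56, 456, and 136.
88 = 2^3 × 11
56 = 2^3 × 7
456 = 2^3 × 3 × 19
136 = 2^3 × 17
LCM(88, 56, 456, 136) = 2^3 × 3 × 7 × 11 × 17 × 19 = 596904.
Smallest N > 17 is LCM + 17 = 596904 + 17 = 596921.

596921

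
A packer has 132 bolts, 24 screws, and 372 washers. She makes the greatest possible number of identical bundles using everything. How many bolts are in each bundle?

11

Number of bundles = gcd(132, 24, 372).
132 = 2^2 × 3 × 11
24 = 2^3 × 3
372 = 2^2 × 3 × 31
gcd(132, 24, 372) = 2^2 × 3 = 12.
bolts per bundle = 132 / 12 = 11.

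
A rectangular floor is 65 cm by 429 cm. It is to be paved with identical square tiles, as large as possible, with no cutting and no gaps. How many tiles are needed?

Tile side = gcd(65, 429).
65 = 5 × 13
429 = 3 × 11 × 13
gcd(65, 429) = 13.
Tiles: (65/13) × (429/13) = 5 × 33 = 165.

165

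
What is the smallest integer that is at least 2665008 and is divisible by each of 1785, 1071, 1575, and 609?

3105900

The integer must be a common multiple of 1785, 1071, 1575, and 609, so a multiple of their LCM.
1785 = 3 × 5 × 7 × 17
1071 = 3^2 × 7 × 17
1575 = 3^2 × 5^2 × 7
609 = 3 × 7 × 29
LCM(1785, 1071, 1575, 609) = 3^2 × 5^2 × 7 × 17 × 29 = 776475.
Smallest multiple of 776475 that is ≥ 2665008: ⌈2665008/776475⌉ × 776475 = 4 × 776475 = 3105900.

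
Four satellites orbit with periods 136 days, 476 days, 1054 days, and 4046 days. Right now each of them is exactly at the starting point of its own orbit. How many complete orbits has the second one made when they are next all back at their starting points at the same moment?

1054 orbits

The first common completion time is the LCM of the periods.
136 = 2^3 × 17
476 = 2^2 × 7 × 17
1054 = 2 × 17 × 31
4046 = 2 × 7 × 17^2
LCM(136, 476, 1054, 4046) = 2^3 × 7 × 17^2 × 31 = 501704.
Orbits for period 476: 501704 / 476 = 1054.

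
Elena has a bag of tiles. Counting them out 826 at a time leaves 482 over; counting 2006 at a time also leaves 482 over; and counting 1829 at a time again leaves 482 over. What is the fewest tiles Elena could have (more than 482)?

N − 482 must be a common multiple of 826, 2006, and 1829.
826 = 2 × 7 × 59
2006 = 2 × 17 × 59
1829 = 31 × 59
LCM(826, 2006, 1829) = 2 × 7 × 17 × 31 × 59 = 435302.
Smallest N > 482 is LCM + 482 = 435302 + 482 = 435784.

435784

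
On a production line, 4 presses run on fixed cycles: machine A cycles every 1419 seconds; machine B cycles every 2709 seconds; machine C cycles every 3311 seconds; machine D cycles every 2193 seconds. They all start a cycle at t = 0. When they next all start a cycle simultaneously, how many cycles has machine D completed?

The first common completion time is the LCM of the periods.
1419 = 3 × 11 × 43
2709 = 3^2 × 7 × 43
3311 = 7 × 11 × 43
2193 = 3 × 17 × 43
LCM(1419, 2709, 3311, 2193) = 3^2 × 7 × 11 × 17 × 43 = 506583.
Cycles for period 2193: 506583 / 2193 = 231.

231 cycles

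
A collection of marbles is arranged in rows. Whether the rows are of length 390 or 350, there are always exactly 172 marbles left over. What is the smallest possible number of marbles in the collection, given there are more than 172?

N − 172 must be a common multiple of 390 and 350.
390 = 2 × 3 × 5 × 13
350 = 2 × 5^2 × 7
LCM(390, 350) = 2 × 3 × 5^2 × 7 × 13 = 13650.
Smallest N > 172 is LCM + 172 = 13650 + 172 = 13822.

13822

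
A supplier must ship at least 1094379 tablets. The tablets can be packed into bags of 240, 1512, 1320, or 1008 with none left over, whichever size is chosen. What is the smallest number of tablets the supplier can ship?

1164240

The number of tablets must be a common multiple of 240, 1512, 1320, and 1008, so a multiple of their LCM.
240 = 2^4 × 3 × 5
1512 = 2^3 × 3^3 × 7
1320 = 2^3 × 3 × 5 × 11
1008 = 2^4 × 3^2 × 7
LCM(240, 1512, 1320, 1008) = 2^4 × 3^3 × 5 × 7 × 11 = 166320.
Smallest multiple of 166320 that is ≥ 1094379: ⌈1094379/166320⌉ × 166320 = 7 × 166320 = 1164240.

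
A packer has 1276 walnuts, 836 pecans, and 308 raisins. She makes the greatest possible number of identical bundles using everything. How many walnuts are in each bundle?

Number of bundles = gcd(1276, 836, 308).
1276 = 2^2 × 11 × 29
836 = 2^2 × 11 × 19
308 = 2^2 × 7 × 11
gcd(1276, 836, 308) = 2^2 × 11 = 44.
walnuts per bundle = 1276 / 44 = 29.

29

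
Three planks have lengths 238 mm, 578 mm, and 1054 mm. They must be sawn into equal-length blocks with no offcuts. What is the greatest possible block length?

34 mm

This is the greatest common divisor of 238, 578, and 1054.
238 = 2 × 7 × 17
578 = 2 × 17^2
1054 = 2 × 17 × 31
gcd(238, 578, 1054) = 2 × 17 = 34.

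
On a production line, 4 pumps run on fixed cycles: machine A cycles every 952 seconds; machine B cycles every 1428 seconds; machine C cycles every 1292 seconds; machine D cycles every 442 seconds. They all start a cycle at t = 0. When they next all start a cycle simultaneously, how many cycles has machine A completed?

They are all back at their starting positions together after one LCM of the periods.
952 = 2^3 × 7 × 17
1428 = 2^2 × 3 × 7 × 17
1292 = 2^2 × 17 × 19
442 = 2 × 13 × 17
LCM(952, 1428, 1292, 442) = 2^3 × 3 × 7 × 13 × 17 × 19 = 705432.
Cycles for period 952: 705432 / 952 = 741.

741 cycles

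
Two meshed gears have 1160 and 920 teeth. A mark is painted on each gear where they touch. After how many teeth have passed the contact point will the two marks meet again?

They coincide at every common multiple of the periods; the first is the LCM.
1160 = 2^3 × 5 × 29
920 = 2^3 × 5 × 23
LCM(1160, 920) = 2^3 × 5 × 23 × 29 = 26680.

26680 teeth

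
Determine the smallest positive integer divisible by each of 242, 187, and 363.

242 = 2 × 11^2
187 = 11 × 17
363 = 3 × 11^2
LCM(242, 187, 363) = 2 × 3 × 11^2 × 17 = 12342.

12342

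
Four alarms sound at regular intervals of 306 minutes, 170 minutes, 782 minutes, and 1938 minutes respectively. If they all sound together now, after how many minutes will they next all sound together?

We need the least common multiple of the intervals.
306 = 2 × 3^2 × 17
170 = 2 × 5 × 17
782 = 2 × 17 × 23
1938 = 2 × 3 × 17 × 19
LCM(306, 170, 782, 1938) = 2 × 3^2 × 5 × 17 × 19 × 23 = 668610.

668610 minutes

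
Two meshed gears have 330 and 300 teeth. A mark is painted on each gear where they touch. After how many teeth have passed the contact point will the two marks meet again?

3300 teeth

We need the least common multiple of the intervals.
330 = 2 × 3 × 5 × 11
300 = 2^2 × 3 × 5^2
LCM(330, 300) = 2^2 × 3 × 5^2 × 11 = 3300.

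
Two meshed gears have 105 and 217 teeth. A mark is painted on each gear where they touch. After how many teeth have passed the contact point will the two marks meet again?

3255 teeth

The first simultaneous occurrence is after LCM of the individual periods.
105 = 3 × 5 × 7
217 = 7 × 31
LCM(105, 217) = 3 × 5 × 7 × 31 = 3255.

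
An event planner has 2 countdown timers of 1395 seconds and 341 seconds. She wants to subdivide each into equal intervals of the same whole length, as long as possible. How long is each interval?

By the Euclidean algorithm:
1395 = 4 × 341 + 31
341 = 11 × 31 + 0
gcd(1395, 341) = 31.

31 seconds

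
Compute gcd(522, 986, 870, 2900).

58

522 = 2 × 3^2 × 29
986 = 2 × 17 × 29
870 = 2 × 3 × 5 × 29
2900 = 2^2 × 5^2 × 29
gcd(522, 986, 870, 2900) = 2 × 29 = 58.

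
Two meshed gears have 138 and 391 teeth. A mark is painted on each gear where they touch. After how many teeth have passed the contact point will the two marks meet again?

The first simultaneous occurrence is after LCM of the individual periods.
138 = 2 × 3 × 23
391 = 17 × 23
LCM(138, 391) = 2 × 3 × 17 × 23 = 2346.

2346 teeth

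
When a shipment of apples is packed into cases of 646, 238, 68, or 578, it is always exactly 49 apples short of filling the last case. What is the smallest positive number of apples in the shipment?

153699

Being 49 short of a full case of size k means N ≡ −49 (mod k), i.e. N + 49 is a multiple of each size.
646 = 2 × 17 × 19
238 = 2 × 7 × 17
68 = 2^2 × 17
578 = 2 × 17^2
LCM(646, 238, 68, 578) = 2^2 × 7 × 17^2 × 19 = 153748.
Smallest positive N is 153748 − 49 = 153699.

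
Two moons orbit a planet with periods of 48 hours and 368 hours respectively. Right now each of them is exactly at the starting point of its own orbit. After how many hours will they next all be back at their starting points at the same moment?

1104 hours

They coincide at every common multiple of the periods; the first is the LCM.
48 = 2^4 × 3
368 = 2^4 × 23
LCM(48, 368) = 2^4 × 3 × 23 = 1104.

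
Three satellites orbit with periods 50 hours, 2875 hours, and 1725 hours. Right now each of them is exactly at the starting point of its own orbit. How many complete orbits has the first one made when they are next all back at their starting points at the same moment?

345 orbits

All finish a whole number of cycles simultaneously at t = LCM of the periods.
50 = 2 × 5^2
2875 = 5^3 × 23
1725 = 3 × 5^2 × 23
LCM(50, 2875, 1725) = 2 × 3 × 5^3 × 23 = 17250.
Orbits for period 50: 17250 / 50 = 345.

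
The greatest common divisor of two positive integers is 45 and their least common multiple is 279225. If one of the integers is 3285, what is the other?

3825

For two integers, gcd × lcm = product, so the other is (45 × 279225) / 3285 = 12565125 / 3285 = 3825.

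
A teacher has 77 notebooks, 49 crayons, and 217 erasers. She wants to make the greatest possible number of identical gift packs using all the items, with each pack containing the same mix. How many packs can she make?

7 packs

The pack count must divide each quantity, so the greatest is gcd(77, 49, 217).
77 = 7 × 11
49 = 7^2
217 = 7 × 31
gcd(77, 49, 217) = 7.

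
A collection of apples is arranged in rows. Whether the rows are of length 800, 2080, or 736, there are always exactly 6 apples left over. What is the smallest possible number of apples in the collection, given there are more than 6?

239206

N − 6 must be a common multiple of 800, 2080, and 736.
800 = 2^5 × 5^2
2080 = 2^5 × 5 × 13
736 = 2^5 × 23
LCM(800, 2080, 736) = 2^5 × 5^2 × 13 × 23 = 239200.
Smallest N > 6 is LCM + 6 = 239200 + 6 = 239206.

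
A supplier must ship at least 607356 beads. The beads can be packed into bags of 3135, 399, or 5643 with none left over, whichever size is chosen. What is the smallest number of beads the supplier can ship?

790020

The number of beads must be a common multiple of 3135, 399, and 5643, so a multiple of their LCM.
3135 = 3 × 5 × 11 × 19
399 = 3 × 7 × 19
5643 = 3^3 × 11 × 19
LCM(3135, 399, 5643) = 3^3 × 5 × 7 × 11 × 19 = 197505.
Smallest multiple of 197505 that is ≥ 607356: ⌈607356/197505⌉ × 197505 = 4 × 197505 = 790020.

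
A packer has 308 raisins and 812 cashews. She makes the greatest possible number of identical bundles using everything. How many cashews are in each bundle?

Number of bundles = gcd(308, 812).
308 = 2^2 × 7 × 11
812 = 2^2 × 7 × 29
gcd(308, 812) = 2^2 × 7 = 28.
cashews per bundle = 812 / 28 = 29.

29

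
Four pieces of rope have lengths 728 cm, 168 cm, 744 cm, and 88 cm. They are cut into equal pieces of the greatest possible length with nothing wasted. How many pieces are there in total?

216

Piece length = gcd(728, 168, 744, 88).
728 = 2^3 × 7 × 13
168 = 2^3 × 3 × 7
744 = 2^3 × 3 × 31
88 = 2^3 × 11
gcd(728, 168, 744, 88) = 2^3 = 8.
Total pieces = 728/8 + 168/8 + 744/8 + 88/8 = 91 + 21 + 93 + 11 = 216.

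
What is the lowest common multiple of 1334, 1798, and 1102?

1334 = 2 × 23 × 29
1798 = 2 × 29 × 31
1102 = 2 × 19 × 29
LCM(1334, 1798, 1102) = 2 × 19 × 23 × 29 × 31 = 785726.

785726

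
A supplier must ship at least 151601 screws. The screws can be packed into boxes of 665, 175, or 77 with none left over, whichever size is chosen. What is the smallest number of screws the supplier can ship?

The number of screws must be a common multiple of 665, 175, and 77, so a multiple of their LCM.
665 = 5 × 7 × 19
175 = 5^2 × 7
77 = 7 × 11
LCM(665, 175, 77) = 5^2 × 7 × 11 × 19 = 36575.
Smallest multiple of 36575 that is ≥ 151601: ⌈151601/36575⌉ × 36575 = 5 × 36575 = 182875.

182875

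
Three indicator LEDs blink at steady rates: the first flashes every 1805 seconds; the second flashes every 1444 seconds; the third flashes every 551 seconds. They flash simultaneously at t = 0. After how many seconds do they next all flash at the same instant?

They coincide at every common multiple of the periods; the first is the LCM.
1805 = 5 × 19^2
1444 = 2^2 × 19^2
551 = 19 × 29
LCM(1805, 1444, 551) = 2^2 × 5 × 19^2 × 29 = 209380.

209380 seconds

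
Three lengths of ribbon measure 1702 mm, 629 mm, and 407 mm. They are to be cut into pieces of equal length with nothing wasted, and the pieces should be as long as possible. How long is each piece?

37 mm

The greatest length dividing all of 1702, 629, and 407 is their gcd.
1702 = 2 × 23 × 37
629 = 17 × 37
407 = 11 × 37
gcd(1702, 629, 407) = 37.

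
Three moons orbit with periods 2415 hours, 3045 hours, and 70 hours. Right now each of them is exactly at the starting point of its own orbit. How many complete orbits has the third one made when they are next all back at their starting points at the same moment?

They are all back at their starting positions together after one LCM of the periods.
2415 = 3 × 5 × 7 × 23
3045 = 3 × 5 × 7 × 29
70 = 2 × 5 × 7
LCM(2415, 3045, 70) = 2 × 3 × 5 × 7 × 23 × 29 = 140070.
Orbits for period 70: 140070 / 70 = 2001.

2001 orbits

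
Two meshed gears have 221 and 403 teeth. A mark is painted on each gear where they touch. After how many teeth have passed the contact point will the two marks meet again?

6851 teeth

They coincide at every common multiple of the periods; the first is the LCM.
221 = 13 × 17
403 = 13 × 31
LCM(221, 403) = 13 × 17 × 31 = 6851.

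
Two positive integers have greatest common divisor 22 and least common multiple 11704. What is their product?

257488

For any two positive integers, gcd × lcm = product = 22 × 11704 = 257488.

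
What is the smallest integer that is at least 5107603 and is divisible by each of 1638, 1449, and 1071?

5123664

The integer must be a common multiple of 1638, 1449, and 1071, so a multiple of their LCM.
1638 = 2 × 3^2 × 7 × 13
1449 = 3^2 × 7 × 23
1071 = 3^2 × 7 × 17
LCM(1638, 1449, 1071) = 2 × 3^2 × 7 × 13 × 17 × 23 = 640458.
Smallest multiple of 640458 that is ≥ 5107603: ⌈5107603/640458⌉ × 640458 = 8 × 640458 = 5123664.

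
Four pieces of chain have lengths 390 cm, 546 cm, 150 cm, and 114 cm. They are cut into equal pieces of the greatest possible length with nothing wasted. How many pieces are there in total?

Piece length = gcd(390, 546, 150, 114).
390 = 2 × 3 × 5 × 13
546 = 2 × 3 × 7 × 13
150 = 2 × 3 × 5^2
114 = 2 × 3 × 19
gcd(390, 546, 150, 114) = 2 × 3 = 6.
Total pieces = 390/6 + 546/6 + 150/6 + 114/6 = 65 + 91 + 25 + 19 = 200.

200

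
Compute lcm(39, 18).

39 = 3 × 13
18 = 2 × 3^2
LCM(39, 18) = 2 × 3^2 × 13 = 234.

234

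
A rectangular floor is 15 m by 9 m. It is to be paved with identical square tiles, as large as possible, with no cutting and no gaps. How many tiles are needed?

Tile side = gcd(15, 9).
15 = 3 × 5
9 = 3^2
gcd(15, 9) = 3.
Tiles: (15/3) × (9/3) = 5 × 3 = 15.

15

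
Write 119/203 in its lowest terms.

17/29

119 = 7 × 17
203 = 7 × 29
gcd(119, 203) = 7.
Divide numerator and denominator by 7: 119/203 = 17/29.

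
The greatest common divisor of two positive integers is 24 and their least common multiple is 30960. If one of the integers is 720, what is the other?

For two integers, gcd × lcm = product, so the other is (24 × 30960) / 720 = 743040 / 720 = 1032.

1032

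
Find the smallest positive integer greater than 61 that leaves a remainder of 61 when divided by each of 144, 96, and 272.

4957

N − 61 must be a common multiple of 144, 96, and 272.
144 = 2^4 × 3^2
96 = 2^5 × 3
272 = 2^4 × 17
LCM(144, 96, 272) = 2^5 × 3^2 × 17 = 4896.
Smallest N > 61 is LCM + 61 = 4896 + 61 = 4957.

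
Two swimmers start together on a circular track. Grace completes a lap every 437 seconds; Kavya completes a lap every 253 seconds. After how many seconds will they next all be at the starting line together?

They coincide at every common multiple of the periods; the first is the LCM.
437 = 19 × 23
253 = 11 × 23
LCM(437, 253) = 11 × 19 × 23 = 4807.

4807 seconds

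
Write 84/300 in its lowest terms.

84 = 2^2 × 3 × 7
300 = 2^2 × 3 × 5^2
gcd(84, 300) = 2^2 × 3 = 12.
Divide numerator and denominator by 12: 84/300 = 7/25.

7/25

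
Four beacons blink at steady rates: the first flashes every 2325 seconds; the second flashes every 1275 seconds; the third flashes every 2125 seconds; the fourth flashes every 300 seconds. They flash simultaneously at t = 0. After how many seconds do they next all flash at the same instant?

The first simultaneous occurrence is after LCM of the individual periods.
2325 = 3 × 5^2 × 31
1275 = 3 × 5^2 × 17
2125 = 5^3 × 17
300 = 2^2 × 3 × 5^2
LCM(2325, 1275, 2125, 300) = 2^2 × 3 × 5^3 × 17 × 31 = 790500.

790500 seconds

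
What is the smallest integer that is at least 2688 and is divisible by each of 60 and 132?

3300

The integer must be a common multiple of 60 and 132, so a multiple of their LCM.
60 = 2^2 × 3 × 5
132 = 2^2 × 3 × 11
LCM(60, 132) = 2^2 × 3 × 5 × 11 = 660.
Smallest multiple of 660 that is ≥ 2688: ⌈2688/660⌉ × 660 = 5 × 660 = 3300.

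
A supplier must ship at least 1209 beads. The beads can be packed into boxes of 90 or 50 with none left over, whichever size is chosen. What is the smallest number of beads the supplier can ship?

The number of beads must be a common multiple of 90 and 50, so a multiple of their LCM.
90 = 2 × 3^2 × 5
50 = 2 × 5^2
LCM(90, 50) = 2 × 3^2 × 5^2 = 450.
Smallest multiple of 450 that is ≥ 1209: ⌈1209/450⌉ × 450 = 3 × 450 = 1350.

1350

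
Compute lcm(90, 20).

180

90 = 2 × 3^2 × 5
20 = 2^2 × 5
LCM(90, 20) = 2^2 × 3^2 × 5 = 180.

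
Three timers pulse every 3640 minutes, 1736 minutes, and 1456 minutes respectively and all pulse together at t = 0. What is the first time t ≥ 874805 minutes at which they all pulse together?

902720 minutes

Joint pulses occur at multiples of LCM(3640, 1736, 1456).
3640 = 2^3 × 5 × 7 × 13
1736 = 2^3 × 7 × 31
1456 = 2^4 × 7 × 13
LCM(3640, 1736, 1456) = 2^4 × 5 × 7 × 13 × 31 = 225680.
Smallest multiple of 225680 that is ≥ 874805: ⌈874805/225680⌉ × 225680 = 4 × 225680 = 902720.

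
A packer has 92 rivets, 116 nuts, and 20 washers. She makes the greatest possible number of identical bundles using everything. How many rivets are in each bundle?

Number of bundles = gcd(92, 116, 20).
92 = 2^2 × 23
116 = 2^2 × 29
20 = 2^2 × 5
gcd(92, 116, 20) = 2^2 = 4.
rivets per bundle = 92 / 4 = 23.

23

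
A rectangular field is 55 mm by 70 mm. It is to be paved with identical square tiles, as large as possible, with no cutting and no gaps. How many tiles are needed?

Tile side = gcd(55, 70).
55 = 5 × 11
70 = 2 × 5 × 7
gcd(55, 70) = 5.
Tiles: (55/5) × (70/5) = 11 × 14 = 154.

154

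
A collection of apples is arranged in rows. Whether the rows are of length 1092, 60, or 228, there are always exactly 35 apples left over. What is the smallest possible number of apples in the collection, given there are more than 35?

103775

N − 35 must be a common multiple of 1092, 60, and 228.
1092 = 2^2 × 3 × 7 × 13
60 = 2^2 × 3 × 5
228 = 2^2 × 3 × 19
LCM(1092, 60, 228) = 2^2 × 3 × 5 × 7 × 13 × 19 = 103740.
Smallest N > 35 is LCM + 35 = 103740 + 35 = 103775.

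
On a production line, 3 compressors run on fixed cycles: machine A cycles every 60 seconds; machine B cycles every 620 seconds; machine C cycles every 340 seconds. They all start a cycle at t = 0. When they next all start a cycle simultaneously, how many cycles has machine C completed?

93 cycles

They are all back at their starting positions together after one LCM of the periods.
60 = 2^2 × 3 × 5
620 = 2^2 × 5 × 31
340 = 2^2 × 5 × 17
LCM(60, 620, 340) = 2^2 × 3 × 5 × 17 × 31 = 31620.
Cycles for period 340: 31620 / 340 = 93.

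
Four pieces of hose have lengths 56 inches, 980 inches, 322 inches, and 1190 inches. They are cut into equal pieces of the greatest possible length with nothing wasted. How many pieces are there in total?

182

Piece length = gcd(56, 980, 322, 1190).
56 = 2^3 × 7
980 = 2^2 × 5 × 7^2
322 = 2 × 7 × 23
1190 = 2 × 5 × 7 × 17
gcd(56, 980, 322, 1190) = 2 × 7 = 14.
Total pieces = 56/14 + 980/14 + 322/14 + 1190/14 = 4 + 70 + 23 + 85 = 182.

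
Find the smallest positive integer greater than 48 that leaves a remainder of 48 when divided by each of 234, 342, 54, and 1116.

827004

N − 48 must be a common multiple of 234, 342, 54, and 1116.
234 = 2 × 3^2 × 13
342 = 2 × 3^2 × 19
54 = 2 × 3^3
1116 = 2^2 × 3^2 × 31
LCM(234, 342, 54, 1116) = 2^2 × 3^3 × 13 × 19 × 31 = 826956.
Smallest N > 48 is LCM + 48 = 826956 + 48 = 827004.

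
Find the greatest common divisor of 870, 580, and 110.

10

870 = 2 × 3 × 5 × 29
580 = 2^2 × 5 × 29
110 = 2 × 5 × 11
gcd(870, 580, 110) = 2 × 5 = 10.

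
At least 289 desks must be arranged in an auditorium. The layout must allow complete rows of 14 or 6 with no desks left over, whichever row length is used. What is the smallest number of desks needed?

294

The number of desks must be a common multiple of 14 and 6, so a multiple of their LCM.
14 = 2 × 7
6 = 2 × 3
LCM(14, 6) = 2 × 3 × 7 = 42.
Smallest multiple of 42 that is ≥ 289: ⌈289/42⌉ × 42 = 7 × 42 = 294.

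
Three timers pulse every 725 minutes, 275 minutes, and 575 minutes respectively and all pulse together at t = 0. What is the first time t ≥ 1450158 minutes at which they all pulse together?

Joint pulses occur at multiples of LCM(725, 275, 575).
725 = 5^2 × 29
275 = 5^2 × 11
575 = 5^2 × 23
LCM(725, 275, 575) = 5^2 × 11 × 23 × 29 = 183425.
Smallest multiple of 183425 that is ≥ 1450158: ⌈1450158/183425⌉ × 183425 = 8 × 183425 = 1467400.

1467400 minutes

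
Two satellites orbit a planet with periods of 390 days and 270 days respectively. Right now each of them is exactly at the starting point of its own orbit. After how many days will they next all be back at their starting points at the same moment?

3510 days

The first simultaneous occurrence is after LCM of the individual periods.
390 = 2 × 3 × 5 × 13
270 = 2 × 3^3 × 5
LCM(390, 270) = 2 × 3^3 × 5 × 13 = 3510.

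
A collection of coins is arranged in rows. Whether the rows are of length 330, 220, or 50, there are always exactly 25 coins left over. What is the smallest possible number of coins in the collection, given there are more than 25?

3325

N − 25 must be a common multiple of 330, 220, and 50.
330 = 2 × 3 × 5 × 11
220 = 2^2 × 5 × 11
50 = 2 × 5^2
LCM(330, 220, 50) = 2^2 × 3 × 5^2 × 11 = 3300.
Smallest N > 25 is LCM + 25 = 3300 + 25 = 3325.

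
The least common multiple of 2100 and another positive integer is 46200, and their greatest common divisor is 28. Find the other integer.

616

gcd × lcm = product of the two integers, so the other integer is (28 × 46200) / 2100 = 616.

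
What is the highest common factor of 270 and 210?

270 = 2 × 3^3 × 5
210 = 2 × 3 × 5 × 7
gcd(270, 210) = 2 × 3 × 5 = 30.

30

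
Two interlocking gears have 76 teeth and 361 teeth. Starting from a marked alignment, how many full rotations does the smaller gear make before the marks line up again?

19 rotations

All finish a whole number of cycles simultaneously at t = LCM of the periods.
76 = 2^2 × 19
361 = 19^2
LCM(76, 361) = 2^2 × 19^2 = 1444.
Rotations for period 76: 1444 / 76 = 19.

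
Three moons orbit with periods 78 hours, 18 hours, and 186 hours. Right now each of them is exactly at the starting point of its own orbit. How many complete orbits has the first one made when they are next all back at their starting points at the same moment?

They are all back at their starting positions together after one LCM of the periods.
78 = 2 × 3 × 13
18 = 2 × 3^2
186 = 2 × 3 × 31
LCM(78, 18, 186) = 2 × 3^2 × 13 × 31 = 7254.
Orbits for period 78: 7254 / 78 = 93.

93 orbits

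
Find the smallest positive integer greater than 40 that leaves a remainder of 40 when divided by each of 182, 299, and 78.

12598

N − 40 must be a common multiple of 182, 299, and 78.
182 = 2 × 7 × 13
299 = 13 × 23
78 = 2 × 3 × 13
LCM(182, 299, 78) = 2 × 3 × 7 × 13 × 23 = 12558.
Smallest N > 40 is LCM + 40 = 12558 + 40 = 12598.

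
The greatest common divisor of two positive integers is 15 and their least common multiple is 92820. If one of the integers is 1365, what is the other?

For two integers, gcd × lcm = product, so the other is (15 × 92820) / 1365 = 1392300 / 1365 = 1020.

1020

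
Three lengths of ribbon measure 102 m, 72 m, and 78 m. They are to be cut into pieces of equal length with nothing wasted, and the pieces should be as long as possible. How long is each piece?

6 m

The greatest length dividing all of 102, 72, and 78 is their gcd.
102 = 2 × 3 × 17
72 = 2^3 × 3^2
78 = 2 × 3 × 13
gcd(102, 72, 78) = 2 × 3 = 6.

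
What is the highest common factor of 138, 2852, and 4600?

138 = 2 × 3 × 23
2852 = 2^2 × 23 × 31
4600 = 2^3 × 5^2 × 23
gcd(138, 2852, 4600) = 2 × 23 = 46.

46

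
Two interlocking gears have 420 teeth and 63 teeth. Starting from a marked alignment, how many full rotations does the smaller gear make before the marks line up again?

20 rotations

They are all back at their starting positions together after one LCM of the periods.
420 = 2^2 × 3 × 5 × 7
63 = 3^2 × 7
LCM(420, 63) = 2^2 × 3^2 × 5 × 7 = 1260.
Rotations for period 63: 1260 / 63 = 20.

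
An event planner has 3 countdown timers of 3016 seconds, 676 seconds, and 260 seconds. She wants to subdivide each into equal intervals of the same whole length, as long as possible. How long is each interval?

52 seconds

The interval must divide each timer length; the longest such is the gcd.
3016 = 2^3 × 13 × 29
676 = 2^2 × 13^2
260 = 2^2 × 5 × 13
gcd(3016, 676, 260) = 2^2 × 13 = 52.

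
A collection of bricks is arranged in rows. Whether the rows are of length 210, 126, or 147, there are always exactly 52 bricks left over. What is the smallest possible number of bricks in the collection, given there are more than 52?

4462

N − 52 must be a common multiple of 210, 126, and 147.
210 = 2 × 3 × 5 × 7
126 = 2 × 3^2 × 7
147 = 3 × 7^2
LCM(210, 126, 147) = 2 × 3^2 × 5 × 7^2 = 4410.
Smallest N > 52 is LCM + 52 = 4410 + 52 = 4462.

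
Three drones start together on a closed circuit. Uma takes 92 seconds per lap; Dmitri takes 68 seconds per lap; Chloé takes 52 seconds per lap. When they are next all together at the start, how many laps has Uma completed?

All finish a whole number of cycles simultaneously at t = LCM of the periods.
92 = 2^2 × 23
68 = 2^2 × 17
52 = 2^2 × 13
LCM(92, 68, 52) = 2^2 × 13 × 17 × 23 = 20332.
Laps for period 92: 20332 / 92 = 221.

221 laps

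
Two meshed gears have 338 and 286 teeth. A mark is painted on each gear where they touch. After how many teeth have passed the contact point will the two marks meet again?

3718 teeth

The first simultaneous occurrence is after LCM of the individual periods.
338 = 2 × 13^2
286 = 2 × 11 × 13
LCM(338, 286) = 2 × 11 × 13^2 = 3718.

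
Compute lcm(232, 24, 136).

11832

232 = 2^3 × 29
24 = 2^3 × 3
136 = 2^3 × 17
LCM(232, 24, 136) = 2^3 × 3 × 17 × 29 = 11832.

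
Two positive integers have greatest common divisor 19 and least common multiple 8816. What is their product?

For any two positive integers, gcd × lcm = product = 19 × 8816 = 167504.

167504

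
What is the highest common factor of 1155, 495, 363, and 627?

33

1155 = 3 × 5 × 7 × 11
495 = 3^2 × 5 × 11
363 = 3 × 11^2
627 = 3 × 11 × 19
gcd(1155, 495, 363, 627) = 3 × 11 = 33.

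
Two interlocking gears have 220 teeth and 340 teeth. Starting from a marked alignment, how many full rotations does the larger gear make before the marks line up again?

All finish a whole number of cycles simultaneously at t = LCM of the periods.
220 = 2^2 × 5 × 11
340 = 2^2 × 5 × 17
LCM(220, 340) = 2^2 × 5 × 11 × 17 = 3740.
Rotations for period 340: 3740 / 340 = 11.

11 rotations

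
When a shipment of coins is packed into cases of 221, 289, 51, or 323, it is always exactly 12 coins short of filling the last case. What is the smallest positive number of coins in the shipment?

214137

Being 12 short of a full case of size k means N ≡ −12 (mod k), i.e. N + 12 is a multiple of each size.
221 = 13 × 17
289 = 17^2
51 = 3 × 17
323 = 17 × 19
LCM(221, 289, 51, 323) = 3 × 13 × 17^2 × 19 = 214149.
Smallest positive N is 214149 − 12 = 214137.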